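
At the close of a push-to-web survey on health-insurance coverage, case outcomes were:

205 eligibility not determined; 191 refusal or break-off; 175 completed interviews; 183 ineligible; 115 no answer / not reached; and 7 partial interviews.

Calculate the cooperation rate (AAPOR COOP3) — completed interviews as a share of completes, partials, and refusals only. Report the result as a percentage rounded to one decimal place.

46.9%

Top: 175
Base: 175 + 7 + 191 = 373
COOP3 = 175 / 373 = 0.4692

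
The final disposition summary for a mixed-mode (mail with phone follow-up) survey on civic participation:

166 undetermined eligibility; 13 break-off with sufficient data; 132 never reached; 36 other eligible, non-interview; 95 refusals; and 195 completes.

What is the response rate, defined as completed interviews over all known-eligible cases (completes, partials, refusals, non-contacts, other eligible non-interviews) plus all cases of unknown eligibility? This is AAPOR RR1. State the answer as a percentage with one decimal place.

30.6%

Num → 195
Base → 195 + 13 + 95 + 132 + 36 + 166 = 637
RR1 = 195 / 637 = 0.3061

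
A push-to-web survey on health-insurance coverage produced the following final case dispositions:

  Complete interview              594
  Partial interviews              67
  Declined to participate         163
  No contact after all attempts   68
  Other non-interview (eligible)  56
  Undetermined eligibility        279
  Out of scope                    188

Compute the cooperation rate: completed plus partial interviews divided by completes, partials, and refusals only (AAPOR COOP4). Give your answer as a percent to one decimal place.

Num: 594 + 67 = 661
Base: 594 + 67 + 163 = 824
COOP4 = 661 / 824 = 0.8022

80.2%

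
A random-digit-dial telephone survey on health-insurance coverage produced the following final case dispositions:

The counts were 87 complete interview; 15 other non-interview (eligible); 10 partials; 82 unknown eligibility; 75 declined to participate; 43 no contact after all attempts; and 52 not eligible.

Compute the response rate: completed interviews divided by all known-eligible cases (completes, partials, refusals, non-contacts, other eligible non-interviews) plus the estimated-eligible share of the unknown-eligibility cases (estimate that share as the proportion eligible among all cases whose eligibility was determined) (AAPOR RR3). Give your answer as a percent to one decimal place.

Num = 87
Determined eligible = 87 + 10 + 75 + 43 + 15 = 230
e = 230 / (230 + 52) = 230 / 282 = 0.8156
Estimated eligible among unknowns = 0.8156 × 82 = 66.88
Denom = 230 + 66.88 = 296.88
RR3 = 87 / 296.88 = 0.2930

29.3%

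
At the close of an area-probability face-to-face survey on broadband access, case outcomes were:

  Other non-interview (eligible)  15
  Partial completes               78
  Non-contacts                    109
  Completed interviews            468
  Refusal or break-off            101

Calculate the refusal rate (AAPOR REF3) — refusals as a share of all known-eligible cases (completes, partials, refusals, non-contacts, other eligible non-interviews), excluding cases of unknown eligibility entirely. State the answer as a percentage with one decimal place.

Numerator → 101
Base → 468 + 78 + 101 + 109 + 15 = 771
REF3 = 101 / 771 = 0.1310

13.1%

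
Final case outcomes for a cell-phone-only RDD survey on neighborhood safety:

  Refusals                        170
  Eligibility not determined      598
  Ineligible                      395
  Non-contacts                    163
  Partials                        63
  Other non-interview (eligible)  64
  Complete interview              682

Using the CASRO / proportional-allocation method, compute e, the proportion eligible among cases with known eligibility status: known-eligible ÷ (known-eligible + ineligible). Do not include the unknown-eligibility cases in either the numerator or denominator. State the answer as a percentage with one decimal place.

Eligible (known): 682 + 63 + 170 + 163 + 64 = 1142
e = 1142 / (1142 + 395) = 1142 / 1537 = 0.7430

74.3%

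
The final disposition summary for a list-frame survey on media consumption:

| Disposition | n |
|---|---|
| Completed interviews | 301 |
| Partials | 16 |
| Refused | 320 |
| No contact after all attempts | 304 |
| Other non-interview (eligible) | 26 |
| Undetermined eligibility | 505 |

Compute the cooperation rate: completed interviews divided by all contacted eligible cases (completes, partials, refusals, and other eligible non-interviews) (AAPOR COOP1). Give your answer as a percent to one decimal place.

Top: 301
Denominator: 301 + 16 + 320 + 26 = 663
COOP1 = 301 / 663 = 0.4540

45.4%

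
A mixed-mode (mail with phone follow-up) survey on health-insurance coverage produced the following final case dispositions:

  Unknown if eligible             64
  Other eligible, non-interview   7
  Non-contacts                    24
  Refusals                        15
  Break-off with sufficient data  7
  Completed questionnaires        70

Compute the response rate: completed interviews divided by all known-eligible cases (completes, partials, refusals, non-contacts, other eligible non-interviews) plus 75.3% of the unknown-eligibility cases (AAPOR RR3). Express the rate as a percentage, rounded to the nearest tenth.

40.9%

Num: 70
Determined eligible: 70 + 7 + 15 + 24 + 7 = 123
Eligible share of unknowns: 0.7530 × 64 = 48.19
Base: 123 + 48.19 = 171.19
RR3 = 70 / 171.19 = 0.4089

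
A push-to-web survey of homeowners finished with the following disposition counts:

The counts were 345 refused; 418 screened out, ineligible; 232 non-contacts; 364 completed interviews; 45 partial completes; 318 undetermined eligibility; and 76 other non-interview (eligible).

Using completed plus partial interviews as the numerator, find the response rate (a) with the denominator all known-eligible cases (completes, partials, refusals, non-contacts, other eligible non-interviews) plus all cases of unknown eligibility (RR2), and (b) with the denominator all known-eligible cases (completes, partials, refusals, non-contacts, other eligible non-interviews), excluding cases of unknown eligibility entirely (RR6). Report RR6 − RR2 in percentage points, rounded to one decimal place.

Numerator = 364 + 45 = 409
Denom = 364 + 45 + 345 + 232 + 76 + 318 = 1380
RR2 = 409 / 1380 = 0.2964
Denom = 364 + 45 + 345 + 232 + 76 = 1062
RR6 = 409 / 1062 = 0.3851
Difference = 38.51 − 29.64 = 8.87 percentage points

8.9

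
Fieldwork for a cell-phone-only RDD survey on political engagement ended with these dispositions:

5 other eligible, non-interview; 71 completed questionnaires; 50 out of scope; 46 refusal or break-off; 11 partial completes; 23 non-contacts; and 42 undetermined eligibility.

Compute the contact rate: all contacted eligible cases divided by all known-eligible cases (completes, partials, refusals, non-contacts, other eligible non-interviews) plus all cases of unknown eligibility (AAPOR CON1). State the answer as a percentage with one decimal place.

Top = 71 + 11 + 46 + 5 = 133
Base = 71 + 11 + 46 + 23 + 5 + 42 = 198
CON1 = 133 / 198 = 0.6717

67.2%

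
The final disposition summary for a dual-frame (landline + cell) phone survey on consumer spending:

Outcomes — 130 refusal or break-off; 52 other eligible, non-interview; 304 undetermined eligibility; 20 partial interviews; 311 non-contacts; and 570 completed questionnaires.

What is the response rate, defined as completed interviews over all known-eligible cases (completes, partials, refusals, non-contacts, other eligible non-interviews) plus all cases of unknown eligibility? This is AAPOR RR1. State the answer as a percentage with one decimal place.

41.1%

Numerator = 570
Denom = 570 + 20 + 130 + 311 + 52 + 304 = 1387
RR1 = 570 / 1387 = 0.4110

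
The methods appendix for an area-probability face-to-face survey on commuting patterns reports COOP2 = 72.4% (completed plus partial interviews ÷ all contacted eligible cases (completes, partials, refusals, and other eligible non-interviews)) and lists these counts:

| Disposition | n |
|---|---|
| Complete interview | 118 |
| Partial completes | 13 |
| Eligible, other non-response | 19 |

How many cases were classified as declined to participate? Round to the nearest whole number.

31

Top: 118 + 13 = 131
COOP2 = 131 / D = 0.724
D = 131 / 0.724 = 180.9
Other denominator terms total 150
declined to participate = 180.9 − 150 ≈ 31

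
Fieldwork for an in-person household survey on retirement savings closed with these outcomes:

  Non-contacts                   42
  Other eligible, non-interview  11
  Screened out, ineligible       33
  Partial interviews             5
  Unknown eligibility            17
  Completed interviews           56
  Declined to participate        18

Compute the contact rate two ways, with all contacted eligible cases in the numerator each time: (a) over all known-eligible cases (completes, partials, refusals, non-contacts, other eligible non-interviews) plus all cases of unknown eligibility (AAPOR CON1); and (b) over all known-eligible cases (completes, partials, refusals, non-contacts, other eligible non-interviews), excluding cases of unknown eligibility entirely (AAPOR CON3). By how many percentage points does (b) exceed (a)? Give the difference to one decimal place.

Numerator → 56 + 5 + 18 + 11 = 90
Denom → 56 + 5 + 18 + 42 + 11 + 17 = 149
CON1 = 90 / 149 = 0.6040
Denom → 56 + 5 + 18 + 42 + 11 = 132
CON3 = 90 / 132 = 0.6818
Difference = 68.18 − 60.40 = 7.78 percentage points

7.8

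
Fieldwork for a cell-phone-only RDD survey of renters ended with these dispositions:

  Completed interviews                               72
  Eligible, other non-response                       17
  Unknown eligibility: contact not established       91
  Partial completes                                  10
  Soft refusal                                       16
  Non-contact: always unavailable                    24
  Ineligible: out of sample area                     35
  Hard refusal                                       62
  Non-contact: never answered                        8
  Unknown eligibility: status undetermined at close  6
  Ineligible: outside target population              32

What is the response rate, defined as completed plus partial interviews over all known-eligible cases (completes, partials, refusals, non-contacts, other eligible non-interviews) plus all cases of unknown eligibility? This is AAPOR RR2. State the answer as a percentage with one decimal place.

Refusal or break-off = 62 + 16 = 78
No contact after all attempts = 8 + 24 = 32
Unknown if eligible = 91 + 6 = 97
Ineligible = 32 + 35 = 67
Num = 72 + 10 = 82
Denom = 72 + 10 + 78 + 32 + 17 + 97 = 306
RR2 = 82 / 306 = 0.2680

26.8%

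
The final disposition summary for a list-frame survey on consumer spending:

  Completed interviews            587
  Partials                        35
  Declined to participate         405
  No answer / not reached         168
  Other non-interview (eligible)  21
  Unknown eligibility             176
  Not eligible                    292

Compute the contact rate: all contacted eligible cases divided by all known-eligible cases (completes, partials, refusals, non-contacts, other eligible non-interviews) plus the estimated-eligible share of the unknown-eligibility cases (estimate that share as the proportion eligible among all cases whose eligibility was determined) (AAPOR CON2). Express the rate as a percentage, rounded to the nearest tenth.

Top → 587 + 35 + 405 + 21 = 1048
Known eligible → 587 + 35 + 405 + 168 + 21 = 1216
e = 1216 / (1216 + 292) = 1216 / 1508 = 0.8064
Estimated eligible among unknowns → 0.8064 × 176 = 141.93
Denominator → 1216 + 141.93 = 1357.93
CON2 = 1048 / 1357.93 = 0.7718

77.2%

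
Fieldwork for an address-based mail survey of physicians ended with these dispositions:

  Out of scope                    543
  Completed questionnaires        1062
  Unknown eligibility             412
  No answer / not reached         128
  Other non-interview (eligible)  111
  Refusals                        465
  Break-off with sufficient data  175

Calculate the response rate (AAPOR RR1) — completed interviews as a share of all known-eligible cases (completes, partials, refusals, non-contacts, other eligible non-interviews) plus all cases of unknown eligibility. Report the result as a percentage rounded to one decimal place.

45.1%

Numerator: 1062
Denominator: 1062 + 175 + 465 + 128 + 111 + 412 = 2353
RR1 = 1062 / 2353 = 0.4513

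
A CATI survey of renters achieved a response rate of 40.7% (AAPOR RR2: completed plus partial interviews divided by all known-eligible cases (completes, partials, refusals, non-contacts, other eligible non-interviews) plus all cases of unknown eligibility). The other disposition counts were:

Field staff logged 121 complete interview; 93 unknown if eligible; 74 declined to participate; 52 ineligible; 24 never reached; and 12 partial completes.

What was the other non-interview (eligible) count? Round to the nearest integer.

3

Top: 121 + 12 = 133
RR2 = 133 / D = 0.407
D = 133 / 0.407 = 326.8
Rest of base = 324
other non-interview (eligible) = 326.8 − 324 ≈ 3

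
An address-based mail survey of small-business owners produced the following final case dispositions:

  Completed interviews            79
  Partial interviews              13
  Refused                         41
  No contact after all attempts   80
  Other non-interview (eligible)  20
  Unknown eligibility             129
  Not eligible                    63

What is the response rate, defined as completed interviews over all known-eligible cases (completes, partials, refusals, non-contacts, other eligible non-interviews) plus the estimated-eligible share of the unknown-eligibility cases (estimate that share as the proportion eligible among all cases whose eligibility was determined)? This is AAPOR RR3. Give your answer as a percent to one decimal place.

Top → 79
Eligible (known) → 79 + 13 + 41 + 80 + 20 = 233
e = 233 / (233 + 63) = 233 / 296 = 0.7872
Eligible share of unknowns → 0.7872 × 129 = 101.55
Base → 233 + 101.55 = 334.55
RR3 = 79 / 334.55 = 0.2361

23.6%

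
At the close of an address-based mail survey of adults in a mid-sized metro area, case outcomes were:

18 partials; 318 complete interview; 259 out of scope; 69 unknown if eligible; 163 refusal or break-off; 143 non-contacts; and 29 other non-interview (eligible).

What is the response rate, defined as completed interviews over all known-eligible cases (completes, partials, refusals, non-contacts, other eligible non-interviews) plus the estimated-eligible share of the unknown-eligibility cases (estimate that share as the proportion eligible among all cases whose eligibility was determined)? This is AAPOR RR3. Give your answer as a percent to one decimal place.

Numerator → 318
Known eligible → 318 + 18 + 163 + 143 + 29 = 671
e = 671 / (671 + 259) = 671 / 930 = 0.7215
Eligible share of unknowns → 0.7215 × 69 = 49.78
Denom → 671 + 49.78 = 720.78
RR3 = 318 / 720.78 = 0.4412

44.1%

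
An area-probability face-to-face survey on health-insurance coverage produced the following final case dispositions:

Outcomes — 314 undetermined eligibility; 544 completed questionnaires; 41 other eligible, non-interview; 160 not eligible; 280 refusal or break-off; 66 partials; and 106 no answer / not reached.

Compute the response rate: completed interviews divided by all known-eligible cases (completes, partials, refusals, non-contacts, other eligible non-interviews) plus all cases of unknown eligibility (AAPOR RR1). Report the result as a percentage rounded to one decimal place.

40.3%

Num: 544
Denom: 544 + 66 + 280 + 106 + 41 + 314 = 1351
RR1 = 544 / 1351 = 0.4027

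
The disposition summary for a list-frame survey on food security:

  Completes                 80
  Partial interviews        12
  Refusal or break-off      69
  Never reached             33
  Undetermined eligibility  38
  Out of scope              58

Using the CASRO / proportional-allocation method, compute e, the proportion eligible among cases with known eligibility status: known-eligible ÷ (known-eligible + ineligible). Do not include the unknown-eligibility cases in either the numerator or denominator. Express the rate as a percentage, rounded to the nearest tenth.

77.0%

Determined eligible: 80 + 12 + 69 + 33 = 194
e = 194 / (194 + 58) = 194 / 252 = 0.7698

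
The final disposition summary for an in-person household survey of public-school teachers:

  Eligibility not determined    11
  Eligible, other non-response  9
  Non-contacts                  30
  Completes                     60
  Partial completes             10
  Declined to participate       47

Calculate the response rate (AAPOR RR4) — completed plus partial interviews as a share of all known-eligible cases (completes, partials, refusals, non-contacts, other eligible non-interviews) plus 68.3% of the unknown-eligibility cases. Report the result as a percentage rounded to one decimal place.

42.8%

Numerator = 60 + 10 = 70
Eligible (known) = 60 + 10 + 47 + 30 + 9 = 156
Eligible share of unknowns = 0.6830 × 11 = 7.51
Base = 156 + 7.51 = 163.51
RR4 = 70 / 163.51 = 0.4281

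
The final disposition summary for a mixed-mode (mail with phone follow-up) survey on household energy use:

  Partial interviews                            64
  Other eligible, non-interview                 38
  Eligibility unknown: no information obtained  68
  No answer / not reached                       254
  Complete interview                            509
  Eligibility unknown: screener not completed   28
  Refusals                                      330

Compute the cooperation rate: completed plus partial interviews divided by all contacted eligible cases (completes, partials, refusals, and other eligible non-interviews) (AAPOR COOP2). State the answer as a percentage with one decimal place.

60.9%

Unknown if eligible = 28 + 68 = 96
Top = 509 + 64 = 573
Base = 509 + 64 + 330 + 38 = 941
COOP2 = 573 / 941 = 0.6089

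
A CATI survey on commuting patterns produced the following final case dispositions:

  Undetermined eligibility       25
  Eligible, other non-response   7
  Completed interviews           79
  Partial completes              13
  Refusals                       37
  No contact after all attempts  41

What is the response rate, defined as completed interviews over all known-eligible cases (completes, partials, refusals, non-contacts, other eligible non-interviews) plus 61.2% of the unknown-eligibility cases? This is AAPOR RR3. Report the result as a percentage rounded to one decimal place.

41.1%

Top: 79
Determined eligible: 79 + 13 + 37 + 41 + 7 = 177
Eligible share of unknowns: 0.6120 × 25 = 15.30
Base: 177 + 15.30 = 192.30
RR3 = 79 / 192.30 = 0.4108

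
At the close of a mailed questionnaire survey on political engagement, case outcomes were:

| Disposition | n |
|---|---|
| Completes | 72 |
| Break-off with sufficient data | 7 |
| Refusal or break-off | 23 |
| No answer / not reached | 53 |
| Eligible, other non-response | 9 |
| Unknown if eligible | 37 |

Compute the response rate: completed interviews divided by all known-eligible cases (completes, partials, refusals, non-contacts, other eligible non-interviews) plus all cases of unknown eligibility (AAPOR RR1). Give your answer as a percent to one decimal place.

Num → 72
Base → 72 + 7 + 23 + 53 + 9 + 37 = 201
RR1 = 72 / 201 = 0.3582

35.8%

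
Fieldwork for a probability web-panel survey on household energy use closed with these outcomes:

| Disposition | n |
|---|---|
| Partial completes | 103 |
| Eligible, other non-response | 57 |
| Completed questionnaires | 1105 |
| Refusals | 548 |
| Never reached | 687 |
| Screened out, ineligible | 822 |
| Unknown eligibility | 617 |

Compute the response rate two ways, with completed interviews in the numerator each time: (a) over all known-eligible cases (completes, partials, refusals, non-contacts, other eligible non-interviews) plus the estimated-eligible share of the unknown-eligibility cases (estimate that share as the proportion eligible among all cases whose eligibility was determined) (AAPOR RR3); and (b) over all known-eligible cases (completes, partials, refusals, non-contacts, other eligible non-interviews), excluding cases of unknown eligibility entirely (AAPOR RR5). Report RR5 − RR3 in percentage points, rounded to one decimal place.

Num → 1105
Determined eligible → 1105 + 103 + 548 + 687 + 57 = 2500
e = 2500 / (2500 + 822) = 2500 / 3322 = 0.7526
Eligible share of unknowns → 0.7526 × 617 = 464.35
Denom → 2500 + 464.35 = 2964.35
RR3 = 1105 / 2964.35 = 0.3728
Denom → 1105 + 103 + 548 + 687 + 57 = 2500
RR5 = 1105 / 2500 = 0.4420
Difference = 44.20 − 37.28 = 6.92 percentage points

6.9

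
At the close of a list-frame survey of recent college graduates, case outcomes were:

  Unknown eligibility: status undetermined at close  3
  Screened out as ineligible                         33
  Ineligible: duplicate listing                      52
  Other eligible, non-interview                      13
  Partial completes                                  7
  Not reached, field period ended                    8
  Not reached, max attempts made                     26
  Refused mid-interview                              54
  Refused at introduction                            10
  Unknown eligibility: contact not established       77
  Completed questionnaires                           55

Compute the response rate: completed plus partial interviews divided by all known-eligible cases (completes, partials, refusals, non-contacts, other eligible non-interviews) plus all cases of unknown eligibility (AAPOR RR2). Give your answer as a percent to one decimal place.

Refusal or break-off = 10 + 54 = 64
Non-contacts = 8 + 26 = 34
Unknown eligibility = 77 + 3 = 80
Out of scope = 33 + 52 = 85
Top = 55 + 7 = 62
Denom = 55 + 7 + 64 + 34 + 13 + 80 = 253
RR2 = 62 / 253 = 0.2451

24.5%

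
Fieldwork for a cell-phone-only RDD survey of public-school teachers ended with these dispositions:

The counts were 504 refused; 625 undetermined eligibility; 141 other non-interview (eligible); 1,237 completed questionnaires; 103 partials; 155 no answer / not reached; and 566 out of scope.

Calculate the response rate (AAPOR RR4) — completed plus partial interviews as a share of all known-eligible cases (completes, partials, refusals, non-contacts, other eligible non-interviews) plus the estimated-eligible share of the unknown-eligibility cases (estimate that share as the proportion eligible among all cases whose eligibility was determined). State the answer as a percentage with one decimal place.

50.9%

Numerator = 1237 + 103 = 1340
Determined eligible = 1237 + 103 + 504 + 155 + 141 = 2140
e = 2140 / (2140 + 566) = 2140 / 2706 = 0.7908
Eligible share of unknowns = 0.7908 × 625 = 494.25
Denom = 2140 + 494.25 = 2634.25
RR4 = 1340 / 2634.25 = 0.5087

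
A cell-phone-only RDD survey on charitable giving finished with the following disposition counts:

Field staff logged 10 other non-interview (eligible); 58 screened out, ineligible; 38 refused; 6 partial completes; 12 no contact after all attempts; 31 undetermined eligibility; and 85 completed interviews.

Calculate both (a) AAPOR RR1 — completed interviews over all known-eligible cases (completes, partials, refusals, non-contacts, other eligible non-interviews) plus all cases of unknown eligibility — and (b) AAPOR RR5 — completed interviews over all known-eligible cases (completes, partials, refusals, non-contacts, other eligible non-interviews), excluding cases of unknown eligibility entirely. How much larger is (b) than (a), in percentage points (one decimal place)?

9.6

Numerator → 85
Base → 85 + 6 + 38 + 12 + 10 + 31 = 182
RR1 = 85 / 182 = 0.4670
Base → 85 + 6 + 38 + 12 + 10 = 151
RR5 = 85 / 151 = 0.5629
Difference = 56.29 − 46.70 = 9.59 percentage points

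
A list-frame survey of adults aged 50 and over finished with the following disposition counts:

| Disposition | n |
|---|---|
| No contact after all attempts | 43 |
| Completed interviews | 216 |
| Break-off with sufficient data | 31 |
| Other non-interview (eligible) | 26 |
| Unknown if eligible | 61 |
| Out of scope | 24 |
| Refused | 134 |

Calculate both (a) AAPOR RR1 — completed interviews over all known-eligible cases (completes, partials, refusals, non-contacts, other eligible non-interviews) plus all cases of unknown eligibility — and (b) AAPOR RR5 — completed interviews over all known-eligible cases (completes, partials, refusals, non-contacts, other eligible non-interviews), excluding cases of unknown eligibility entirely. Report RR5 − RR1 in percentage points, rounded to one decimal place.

Numerator → 216
Base → 216 + 31 + 134 + 43 + 26 + 61 = 511
RR1 = 216 / 511 = 0.4227
Base → 216 + 31 + 134 + 43 + 26 = 450
RR5 = 216 / 450 = 0.4800
Difference = 48.00 − 42.27 = 5.73 percentage points

5.7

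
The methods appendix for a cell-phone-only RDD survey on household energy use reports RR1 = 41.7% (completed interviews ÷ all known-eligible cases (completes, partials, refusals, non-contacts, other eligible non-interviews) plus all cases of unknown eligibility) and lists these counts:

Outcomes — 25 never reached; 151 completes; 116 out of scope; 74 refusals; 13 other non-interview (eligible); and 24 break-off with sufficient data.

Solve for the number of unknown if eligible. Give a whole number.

75

RR1 = 151 / D = 0.417
D = 151 / 0.417 = 362.1
Other denominator terms total 287
unknown if eligible = 362.1 − 287 ≈ 75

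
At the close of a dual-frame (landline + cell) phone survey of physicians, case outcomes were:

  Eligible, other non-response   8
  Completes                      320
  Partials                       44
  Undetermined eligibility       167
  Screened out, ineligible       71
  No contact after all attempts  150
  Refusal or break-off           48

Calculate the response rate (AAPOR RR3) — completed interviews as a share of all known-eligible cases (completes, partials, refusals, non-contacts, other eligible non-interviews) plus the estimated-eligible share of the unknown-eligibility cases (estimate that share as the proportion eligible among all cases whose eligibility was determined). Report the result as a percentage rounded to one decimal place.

44.5%

Top → 320
Determined eligible → 320 + 44 + 48 + 150 + 8 = 570
e = 570 / (570 + 71) = 570 / 641 = 0.8892
Estimated eligible among unknowns → 0.8892 × 167 = 148.50
Denominator → 570 + 148.50 = 718.50
RR3 = 320 / 718.50 = 0.4454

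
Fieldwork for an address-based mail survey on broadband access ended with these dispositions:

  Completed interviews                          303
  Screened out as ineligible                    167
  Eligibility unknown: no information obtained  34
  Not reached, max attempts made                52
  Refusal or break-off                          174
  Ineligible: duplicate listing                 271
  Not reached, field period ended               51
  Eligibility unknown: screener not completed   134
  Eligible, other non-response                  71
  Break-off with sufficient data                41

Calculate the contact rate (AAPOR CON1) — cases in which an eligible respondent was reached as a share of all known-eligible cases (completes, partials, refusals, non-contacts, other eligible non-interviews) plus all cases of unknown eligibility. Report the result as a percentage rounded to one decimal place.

No contact after all attempts = 51 + 52 = 103
Unknown eligibility = 134 + 34 = 168
Screened out, ineligible = 167 + 271 = 438
Num: 303 + 41 + 174 + 71 = 589
Denominator: 303 + 41 + 174 + 103 + 71 + 168 = 860
CON1 = 589 / 860 = 0.6849

68.5%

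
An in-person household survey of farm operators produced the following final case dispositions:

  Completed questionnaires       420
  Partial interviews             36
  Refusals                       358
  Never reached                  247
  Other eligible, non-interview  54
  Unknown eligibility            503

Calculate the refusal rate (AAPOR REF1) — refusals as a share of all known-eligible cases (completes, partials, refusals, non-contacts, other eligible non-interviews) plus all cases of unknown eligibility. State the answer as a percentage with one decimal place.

22.1%

Numerator: 358
Denom: 420 + 36 + 358 + 247 + 54 + 503 = 1618
REF1 = 358 / 1618 = 0.2213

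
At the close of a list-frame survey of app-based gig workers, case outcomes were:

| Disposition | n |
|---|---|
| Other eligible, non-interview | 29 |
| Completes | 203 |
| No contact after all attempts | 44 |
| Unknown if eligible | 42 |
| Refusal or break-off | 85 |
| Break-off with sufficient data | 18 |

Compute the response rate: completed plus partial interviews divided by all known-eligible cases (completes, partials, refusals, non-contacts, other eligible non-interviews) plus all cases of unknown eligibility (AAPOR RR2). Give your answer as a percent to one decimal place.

Numerator = 203 + 18 = 221
Denominator = 203 + 18 + 85 + 44 + 29 + 42 = 421
RR2 = 221 / 421 = 0.5249

52.5%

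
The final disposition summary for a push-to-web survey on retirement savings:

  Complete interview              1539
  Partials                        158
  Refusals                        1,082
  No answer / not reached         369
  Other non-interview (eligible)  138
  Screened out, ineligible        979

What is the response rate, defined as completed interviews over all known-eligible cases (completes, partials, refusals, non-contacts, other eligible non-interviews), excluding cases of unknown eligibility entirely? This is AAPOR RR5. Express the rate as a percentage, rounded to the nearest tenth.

Num = 1539
Denominator = 1539 + 158 + 1082 + 369 + 138 = 3286
RR5 = 1539 / 3286 = 0.4684

46.8%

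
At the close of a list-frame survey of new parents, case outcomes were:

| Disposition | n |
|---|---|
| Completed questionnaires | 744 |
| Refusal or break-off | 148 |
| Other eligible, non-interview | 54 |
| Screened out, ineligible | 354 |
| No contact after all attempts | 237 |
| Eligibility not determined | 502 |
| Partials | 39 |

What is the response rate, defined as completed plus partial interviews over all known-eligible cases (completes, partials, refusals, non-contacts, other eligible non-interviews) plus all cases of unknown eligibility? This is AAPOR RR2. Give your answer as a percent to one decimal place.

45.4%

Top → 744 + 39 = 783
Base → 744 + 39 + 148 + 237 + 54 + 502 = 1724
RR2 = 783 / 1724 = 0.4542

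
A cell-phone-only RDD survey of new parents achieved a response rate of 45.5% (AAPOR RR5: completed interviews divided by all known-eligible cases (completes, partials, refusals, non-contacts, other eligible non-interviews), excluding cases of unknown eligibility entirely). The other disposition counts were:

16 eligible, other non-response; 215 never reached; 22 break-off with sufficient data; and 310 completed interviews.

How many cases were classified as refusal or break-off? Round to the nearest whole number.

RR5 = 310 / D = 0.455
D = 310 / 0.455 = 681.3
Remaining denominator categories sum to 563
refusal or break-off = 681.3 − 563 ≈ 118

118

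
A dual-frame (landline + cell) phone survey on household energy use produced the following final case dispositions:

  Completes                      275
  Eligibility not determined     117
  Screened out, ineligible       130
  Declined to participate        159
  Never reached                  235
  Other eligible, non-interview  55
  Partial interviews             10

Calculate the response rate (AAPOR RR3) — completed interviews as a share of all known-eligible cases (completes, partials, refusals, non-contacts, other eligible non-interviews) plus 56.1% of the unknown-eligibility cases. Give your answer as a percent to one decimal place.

34.4%

Top = 275
Eligible (known) = 275 + 10 + 159 + 235 + 55 = 734
e × U = 0.5610 × 117 = 65.64
Denominator = 734 + 65.64 = 799.64
RR3 = 275 / 799.64 = 0.3439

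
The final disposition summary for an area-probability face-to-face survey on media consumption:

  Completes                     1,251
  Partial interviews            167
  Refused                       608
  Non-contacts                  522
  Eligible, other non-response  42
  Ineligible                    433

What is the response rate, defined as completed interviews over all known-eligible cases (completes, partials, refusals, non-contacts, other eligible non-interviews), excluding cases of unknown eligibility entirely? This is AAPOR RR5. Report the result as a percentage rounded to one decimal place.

48.3%

Numerator: 1251
Denominator: 1251 + 167 + 608 + 522 + 42 = 2590
RR5 = 1251 / 2590 = 0.4830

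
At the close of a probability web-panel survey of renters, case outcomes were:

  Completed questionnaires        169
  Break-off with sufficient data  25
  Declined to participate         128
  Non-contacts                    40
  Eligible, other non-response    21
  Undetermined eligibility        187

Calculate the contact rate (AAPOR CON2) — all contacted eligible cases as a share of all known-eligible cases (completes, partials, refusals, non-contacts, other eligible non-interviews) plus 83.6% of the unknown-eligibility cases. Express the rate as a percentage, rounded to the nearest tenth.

63.6%

Numerator: 169 + 25 + 128 + 21 = 343
Eligible (known): 169 + 25 + 128 + 40 + 21 = 383
e × U: 0.8360 × 187 = 156.33
Denom: 383 + 156.33 = 539.33
CON2 = 343 / 539.33 = 0.6360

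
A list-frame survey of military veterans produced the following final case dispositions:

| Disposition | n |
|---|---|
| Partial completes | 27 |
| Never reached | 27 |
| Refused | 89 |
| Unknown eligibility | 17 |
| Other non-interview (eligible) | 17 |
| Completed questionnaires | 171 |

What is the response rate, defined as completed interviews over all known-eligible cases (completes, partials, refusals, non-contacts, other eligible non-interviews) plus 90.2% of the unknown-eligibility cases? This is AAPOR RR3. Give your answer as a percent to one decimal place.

49.4%

Numerator: 171
Eligible (known): 171 + 27 + 89 + 27 + 17 = 331
Eligible share of unknowns: 0.9020 × 17 = 15.33
Denominator: 331 + 15.33 = 346.33
RR3 = 171 / 346.33 = 0.4937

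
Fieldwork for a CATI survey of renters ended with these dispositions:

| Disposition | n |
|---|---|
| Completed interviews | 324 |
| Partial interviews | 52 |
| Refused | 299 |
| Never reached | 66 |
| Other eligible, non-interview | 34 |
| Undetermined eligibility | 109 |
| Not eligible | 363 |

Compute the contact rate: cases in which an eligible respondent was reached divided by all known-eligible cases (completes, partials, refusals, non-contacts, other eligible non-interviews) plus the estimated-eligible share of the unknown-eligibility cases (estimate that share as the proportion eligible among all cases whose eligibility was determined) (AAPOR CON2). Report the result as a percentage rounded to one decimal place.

Top = 324 + 52 + 299 + 34 = 709
Eligible (known) = 324 + 52 + 299 + 66 + 34 = 775
e = 775 / (775 + 363) = 775 / 1138 = 0.6810
e × U = 0.6810 × 109 = 74.23
Denominator = 775 + 74.23 = 849.23
CON2 = 709 / 849.23 = 0.8349

83.5%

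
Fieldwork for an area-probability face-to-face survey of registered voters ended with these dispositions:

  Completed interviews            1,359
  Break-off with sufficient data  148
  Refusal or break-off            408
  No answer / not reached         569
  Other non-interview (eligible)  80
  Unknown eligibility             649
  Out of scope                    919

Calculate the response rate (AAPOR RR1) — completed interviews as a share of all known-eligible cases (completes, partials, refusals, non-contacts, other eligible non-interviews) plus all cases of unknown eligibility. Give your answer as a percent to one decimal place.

42.3%

Num → 1359
Denominator → 1359 + 148 + 408 + 569 + 80 + 649 = 3213
RR1 = 1359 / 3213 = 0.4230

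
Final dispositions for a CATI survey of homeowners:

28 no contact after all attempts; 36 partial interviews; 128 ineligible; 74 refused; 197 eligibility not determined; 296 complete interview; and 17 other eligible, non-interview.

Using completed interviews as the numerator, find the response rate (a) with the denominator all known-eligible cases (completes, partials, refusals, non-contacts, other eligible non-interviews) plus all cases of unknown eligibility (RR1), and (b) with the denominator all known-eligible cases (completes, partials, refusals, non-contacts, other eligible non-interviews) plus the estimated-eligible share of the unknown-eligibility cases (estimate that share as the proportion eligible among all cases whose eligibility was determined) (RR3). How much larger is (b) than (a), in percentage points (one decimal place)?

3.3

Num → 296
Base → 296 + 36 + 74 + 28 + 17 + 197 = 648
RR1 = 296 / 648 = 0.4568
Known eligible → 296 + 36 + 74 + 28 + 17 = 451
e = 451 / (451 + 128) = 451 / 579 = 0.7789
Estimated eligible among unknowns → 0.7789 × 197 = 153.44
Base → 451 + 153.44 = 604.44
RR3 = 296 / 604.44 = 0.4897
Difference = 48.97 − 45.68 = 3.29 percentage points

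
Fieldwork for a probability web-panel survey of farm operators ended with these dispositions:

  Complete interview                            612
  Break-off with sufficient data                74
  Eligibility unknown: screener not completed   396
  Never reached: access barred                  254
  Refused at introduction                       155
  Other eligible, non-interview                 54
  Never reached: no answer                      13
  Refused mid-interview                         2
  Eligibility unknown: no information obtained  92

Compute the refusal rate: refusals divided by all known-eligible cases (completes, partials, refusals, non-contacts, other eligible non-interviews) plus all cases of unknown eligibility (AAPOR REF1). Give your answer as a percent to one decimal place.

Refusals = 155 + 2 = 157
Never reached = 13 + 254 = 267
Unknown if eligible = 396 + 92 = 488
Num = 157
Denom = 612 + 74 + 157 + 267 + 54 + 488 = 1652
REF1 = 157 / 1652 = 0.0950

9.5%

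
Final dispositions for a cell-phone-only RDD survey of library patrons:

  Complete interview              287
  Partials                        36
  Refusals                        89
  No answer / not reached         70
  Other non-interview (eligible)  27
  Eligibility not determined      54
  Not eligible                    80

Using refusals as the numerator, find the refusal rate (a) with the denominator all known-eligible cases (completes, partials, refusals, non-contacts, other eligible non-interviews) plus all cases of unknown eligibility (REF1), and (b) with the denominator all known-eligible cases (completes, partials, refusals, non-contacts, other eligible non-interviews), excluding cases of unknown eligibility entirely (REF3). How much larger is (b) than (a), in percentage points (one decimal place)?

Top → 89
Denominator → 287 + 36 + 89 + 70 + 27 + 54 = 563
REF1 = 89 / 563 = 0.1581
Denominator → 287 + 36 + 89 + 70 + 27 = 509
REF3 = 89 / 509 = 0.1749
Difference = 17.49 − 15.81 = 1.68 percentage points

1.7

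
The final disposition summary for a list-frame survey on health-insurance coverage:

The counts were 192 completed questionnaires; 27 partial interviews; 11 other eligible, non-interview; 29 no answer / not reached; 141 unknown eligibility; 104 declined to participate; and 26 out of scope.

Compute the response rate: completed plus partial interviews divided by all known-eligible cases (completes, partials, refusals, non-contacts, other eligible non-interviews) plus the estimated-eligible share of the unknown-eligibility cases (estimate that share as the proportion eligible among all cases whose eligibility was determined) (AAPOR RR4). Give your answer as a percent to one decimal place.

44.3%

Top: 192 + 27 = 219
Eligible (known): 192 + 27 + 104 + 29 + 11 = 363
e = 363 / (363 + 26) = 363 / 389 = 0.9332
e × U: 0.9332 × 141 = 131.58
Denominator: 363 + 131.58 = 494.58
RR4 = 219 / 494.58 = 0.4428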